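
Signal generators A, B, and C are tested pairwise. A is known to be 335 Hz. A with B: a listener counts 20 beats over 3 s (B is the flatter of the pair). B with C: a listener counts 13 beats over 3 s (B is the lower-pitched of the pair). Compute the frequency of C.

332.6667 Hz

A–B: Beat frequency = 20/3 = 6.6667 Hz.
B is below A, so f_B = 335 − 6.6667 = 328.3333 Hz.
B–C: Beat frequency = 13/3 = 4.3333 Hz.
C is above B, so f_C = 328.3333 + 4.3333 = 332.6667 Hz.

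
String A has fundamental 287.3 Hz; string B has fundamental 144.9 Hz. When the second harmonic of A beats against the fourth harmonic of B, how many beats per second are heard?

Second harmonic of the first: 2·287.3 = 574.6 Hz.
Fourth harmonic of the second: 4·144.9 = 579.6 Hz.
f_beat = |574.6 − 579.6| = 5.0 Hz.

5.0 Hz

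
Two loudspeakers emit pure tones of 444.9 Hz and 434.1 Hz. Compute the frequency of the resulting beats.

10.8 Hz

The beat frequency equals the magnitude of the frequency difference.
|444.9 − 434.1| = 10.8 Hz.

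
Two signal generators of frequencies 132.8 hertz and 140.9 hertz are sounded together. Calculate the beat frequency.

The beat frequency equals the magnitude of the frequency difference.
|132.8 − 140.9| = 8.1 Hz.

8.1 Hz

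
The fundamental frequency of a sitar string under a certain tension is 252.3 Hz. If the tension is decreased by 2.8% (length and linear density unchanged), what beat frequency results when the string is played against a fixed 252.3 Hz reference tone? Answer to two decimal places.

For a string, f ∝ √T, so the new frequency is 252.3·√0.972 = 248.7427 Hz.
f_beat = |248.7427 − 252.3| = 3.56 Hz.

3.56 Hz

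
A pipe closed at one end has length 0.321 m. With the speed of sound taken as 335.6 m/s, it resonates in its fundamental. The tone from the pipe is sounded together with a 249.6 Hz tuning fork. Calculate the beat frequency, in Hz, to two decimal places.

11.77 Hz

Closed pipe (odd harmonics): f_n = n·v/(4L) = 1·335.6/(4·0.321) = 261.3707 Hz.
f_beat = |261.3707 − 249.6| = 11.77 Hz.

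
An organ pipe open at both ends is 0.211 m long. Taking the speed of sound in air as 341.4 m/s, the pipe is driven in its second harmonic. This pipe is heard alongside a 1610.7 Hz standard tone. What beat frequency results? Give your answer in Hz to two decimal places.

Open pipe: f_n = n·v/(2L) = 2·341.4/(2·0.211) = 1618.0095 Hz.
f_beat = |1618.0095 − 1610.7| = 7.31 Hz.

7.31 Hz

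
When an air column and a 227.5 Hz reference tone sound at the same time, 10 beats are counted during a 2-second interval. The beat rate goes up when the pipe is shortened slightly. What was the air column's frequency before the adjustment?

232.5 Hz

Beat frequency = 10/2 = 5 Hz.
|f − 227.5| = 5, so the air column was at either 222.5 Hz or 232.5 Hz.
A shorter pipe has a higher fundamental; the adjustment raises the air column's frequency.
The beat rate rose, so the adjustment moved the air column further from 227.5 Hz — it was already above the reference.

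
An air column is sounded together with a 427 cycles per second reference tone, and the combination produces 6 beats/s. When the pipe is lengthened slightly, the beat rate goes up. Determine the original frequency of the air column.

421 Hz

|f − 427| = 6, so the air column was at either 421 Hz or 433 Hz.
A longer pipe has a lower fundamental; the adjustment lowers the air column's frequency.
The beat rate rose, so the adjustment moved the air column further from 427 Hz — it was already below the reference.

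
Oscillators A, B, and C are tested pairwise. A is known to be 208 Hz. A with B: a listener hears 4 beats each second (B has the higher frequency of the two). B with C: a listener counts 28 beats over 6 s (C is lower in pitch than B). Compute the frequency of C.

207.3333 Hz

B is above A, so f_B = 208 + 4 = 212 Hz.
B–C: Beat frequency = 28/6 = 4.6667 Hz.
C is below B, so f_C = 212 − 4.6667 = 207.3333 Hz.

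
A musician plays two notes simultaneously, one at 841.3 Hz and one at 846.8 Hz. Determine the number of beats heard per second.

Beats arise from superposition of two nearby frequencies; the beat rate is |f₁ − f₂|.
|841.3 − 846.8| = 5.5 Hz.

5.5 Hz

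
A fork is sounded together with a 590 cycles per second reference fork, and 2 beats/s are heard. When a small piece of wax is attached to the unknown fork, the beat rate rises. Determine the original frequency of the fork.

588 Hz

|f − 590| = 2, so the fork was at either 588 Hz or 592 Hz.
Loading a fork with wax lowers its frequency; the adjustment lowers the fork's frequency.
The beat rate rose, so the adjustment moved the fork further from 590 Hz — it was already below the reference.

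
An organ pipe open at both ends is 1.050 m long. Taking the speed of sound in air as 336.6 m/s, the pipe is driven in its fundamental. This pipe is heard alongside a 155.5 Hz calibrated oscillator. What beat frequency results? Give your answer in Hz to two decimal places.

4.79 Hz

Open pipe: f_n = n·v/(2L) = 1·336.6/(2·1.050) = 160.2857 Hz.
f_beat = |160.2857 − 155.5| = 4.79 Hz.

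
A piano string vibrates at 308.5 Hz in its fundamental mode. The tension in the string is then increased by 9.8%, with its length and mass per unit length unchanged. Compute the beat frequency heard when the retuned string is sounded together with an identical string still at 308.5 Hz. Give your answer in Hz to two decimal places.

For a string, f ∝ √T, so the new frequency is 308.5·√1.098 = 323.2633 Hz.
f_beat = |323.2633 − 308.5| = 14.76 Hz.

14.76 Hz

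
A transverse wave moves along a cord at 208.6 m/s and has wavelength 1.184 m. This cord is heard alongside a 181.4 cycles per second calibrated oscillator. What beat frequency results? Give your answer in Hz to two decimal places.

5.22 Hz

Source frequency f = v/λ = 208.6/1.184 = 176.1824 Hz.
f_beat = |176.1824 − 181.4| = 5.22 Hz.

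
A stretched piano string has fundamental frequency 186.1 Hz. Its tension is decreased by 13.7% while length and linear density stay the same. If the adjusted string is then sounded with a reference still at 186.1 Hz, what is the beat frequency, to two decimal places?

13.22 Hz

For a string, f ∝ √T, so the new frequency is 186.1·√0.863 = 172.8828 Hz.
f_beat = |172.8828 − 186.1| = 13.22 Hz.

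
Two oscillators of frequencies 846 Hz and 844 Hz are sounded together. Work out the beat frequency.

Beats arise from superposition of two nearby frequencies; the beat rate is |f₁ − f₂|.
|846 − 844| = 2 Hz.

2 Hz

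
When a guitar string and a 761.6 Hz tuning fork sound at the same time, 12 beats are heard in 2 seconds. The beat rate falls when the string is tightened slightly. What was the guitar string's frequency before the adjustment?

Beat frequency = 12/2 = 6 Hz.
|f − 761.6| = 6, so the guitar string was at either 755.6 Hz or 767.6 Hz.
Increasing tension raises a string's frequency; the adjustment raises the guitar string's frequency.
The beat rate fell, so the adjustment moved the guitar string toward 761.6 Hz — it must have started below the reference.

755.6 Hz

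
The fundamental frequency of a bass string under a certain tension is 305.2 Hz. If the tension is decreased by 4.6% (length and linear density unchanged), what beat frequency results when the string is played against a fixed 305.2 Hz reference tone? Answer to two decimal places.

For a string, f ∝ √T, so the new frequency is 305.2·√0.954 = 298.0978 Hz.
f_beat = |298.0978 − 305.2| = 7.10 Hz.

7.10 Hz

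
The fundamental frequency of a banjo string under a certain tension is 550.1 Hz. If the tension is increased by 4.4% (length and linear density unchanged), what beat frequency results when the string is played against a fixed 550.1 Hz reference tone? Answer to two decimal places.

For a string, f ∝ √T, so the new frequency is 550.1·√1.044 = 562.0719 Hz.
f_beat = |562.0719 − 550.1| = 11.97 Hz.

11.97 Hz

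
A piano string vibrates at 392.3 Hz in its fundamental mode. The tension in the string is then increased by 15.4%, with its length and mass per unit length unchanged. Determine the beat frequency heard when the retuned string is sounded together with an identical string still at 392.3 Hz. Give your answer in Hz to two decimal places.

29.13 Hz

For a string, f ∝ √T, so the new frequency is 392.3·√1.154 = 421.4259 Hz.
f_beat = |421.4259 − 392.3| = 29.13 Hz.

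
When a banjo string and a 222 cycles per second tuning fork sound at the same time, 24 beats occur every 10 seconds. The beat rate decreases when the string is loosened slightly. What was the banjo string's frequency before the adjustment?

Beat frequency = 24/10 = 2.4 Hz.
|f − 222| = 2.4, so the banjo string was at either 219.6 Hz or 224.4 Hz.
Reducing tension lowers a string's frequency; the adjustment lowers the banjo string's frequency.
The beat rate fell, so the adjustment moved the banjo string toward 222 Hz — it must have started above the reference.

224.4 Hz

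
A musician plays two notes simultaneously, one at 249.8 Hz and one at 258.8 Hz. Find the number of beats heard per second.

9 Hz

Beats arise from superposition of two nearby frequencies; the beat rate is |f₁ − f₂|.
|249.8 − 258.8| = 9 Hz.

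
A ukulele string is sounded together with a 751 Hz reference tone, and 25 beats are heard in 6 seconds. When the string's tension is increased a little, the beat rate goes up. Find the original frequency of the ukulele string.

755.1667 Hz

Beat frequency = 25/6 = 4.1667 Hz.
|f − 751| = 4.1667, so the ukulele string was at either 746.8333 Hz or 755.1667 Hz.
Higher tension means higher frequency; the adjustment raises the ukulele string's frequency.
The beat rate rose, so the adjustment moved the ukulele string further from 751 Hz — it was already above the reference.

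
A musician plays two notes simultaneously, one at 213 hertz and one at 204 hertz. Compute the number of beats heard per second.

9 Hz

The beat frequency equals the magnitude of the frequency difference.
|213 − 204| = 9 Hz.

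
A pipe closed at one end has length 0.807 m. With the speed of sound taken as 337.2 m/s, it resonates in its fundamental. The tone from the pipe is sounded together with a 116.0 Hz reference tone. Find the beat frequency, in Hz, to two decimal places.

Closed pipe (odd harmonics): f_n = n·v/(4L) = 1·337.2/(4·0.807) = 104.4610 Hz.
f_beat = |104.4610 − 116.0| = 11.54 Hz.

11.54 Hz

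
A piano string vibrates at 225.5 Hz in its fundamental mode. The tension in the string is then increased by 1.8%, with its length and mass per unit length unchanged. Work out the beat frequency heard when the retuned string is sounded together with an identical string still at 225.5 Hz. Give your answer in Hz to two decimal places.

2.02 Hz

For a string, f ∝ √T, so the new frequency is 225.5·√1.018 = 227.5204 Hz.
f_beat = |227.5204 − 225.5| = 2.02 Hz.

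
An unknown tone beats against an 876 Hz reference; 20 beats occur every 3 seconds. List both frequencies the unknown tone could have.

Beat frequency = 20/3 = 6.6667 Hz.
|f − 876| = 6.6667, so f = 876 ± 6.6667.

869.3333 Hz or 882.6667 Hz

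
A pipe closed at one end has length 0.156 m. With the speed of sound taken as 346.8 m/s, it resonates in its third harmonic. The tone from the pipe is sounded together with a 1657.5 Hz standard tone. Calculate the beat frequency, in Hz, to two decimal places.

9.81 Hz

Closed pipe (odd harmonics): f_n = n·v/(4L) = 3·346.8/(4·0.156) = 1667.3077 Hz.
f_beat = |1667.3077 − 1657.5| = 9.81 Hz.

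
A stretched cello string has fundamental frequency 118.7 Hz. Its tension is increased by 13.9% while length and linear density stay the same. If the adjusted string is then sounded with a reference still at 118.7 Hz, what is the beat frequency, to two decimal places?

7.98 Hz

For a string, f ∝ √T, so the new frequency is 118.7·√1.139 = 126.6813 Hz.
f_beat = |126.6813 − 118.7| = 7.98 Hz.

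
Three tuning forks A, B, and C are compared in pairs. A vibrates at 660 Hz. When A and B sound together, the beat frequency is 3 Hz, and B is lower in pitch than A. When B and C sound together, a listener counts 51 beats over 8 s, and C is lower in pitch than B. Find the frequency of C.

650.625 Hz

B is below A, so f_B = 660 − 3 = 657 Hz.
B–C: Beat frequency = 51/8 = 6.375 Hz.
C is below B, so f_C = 657 − 6.375 = 650.625 Hz.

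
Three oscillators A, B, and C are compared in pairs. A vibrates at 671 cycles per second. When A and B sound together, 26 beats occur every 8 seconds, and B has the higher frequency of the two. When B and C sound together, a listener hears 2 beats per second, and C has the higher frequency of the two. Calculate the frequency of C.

A–B: Beat frequency = 26/8 = 3.25 Hz.
B is above A, so f_B = 671 + 3.25 = 674.25 Hz.
C is above B, so f_C = 674.25 + 2 = 676.25 Hz.

676.25 Hz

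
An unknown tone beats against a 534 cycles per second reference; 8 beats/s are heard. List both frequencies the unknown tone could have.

526 Hz or 542 Hz

|f − 534| = 8, so f = 534 ± 8.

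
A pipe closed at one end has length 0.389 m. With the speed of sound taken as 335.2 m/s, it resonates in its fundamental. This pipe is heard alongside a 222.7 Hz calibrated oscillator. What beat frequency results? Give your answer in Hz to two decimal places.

7.28 Hz

Closed pipe (odd harmonics): f_n = n·v/(4L) = 1·335.2/(4·0.389) = 215.4242 Hz.
f_beat = |215.4242 − 222.7| = 7.28 Hz.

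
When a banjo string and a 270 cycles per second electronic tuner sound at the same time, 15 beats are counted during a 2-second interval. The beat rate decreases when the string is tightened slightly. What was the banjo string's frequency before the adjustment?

262.5 Hz

Beat frequency = 15/2 = 7.5 Hz.
|f − 270| = 7.5, so the banjo string was at either 262.5 Hz or 277.5 Hz.
Increasing tension raises a string's frequency; the adjustment raises the banjo string's frequency.
The beat rate fell, so the adjustment moved the banjo string toward 270 Hz — it must have started below the reference.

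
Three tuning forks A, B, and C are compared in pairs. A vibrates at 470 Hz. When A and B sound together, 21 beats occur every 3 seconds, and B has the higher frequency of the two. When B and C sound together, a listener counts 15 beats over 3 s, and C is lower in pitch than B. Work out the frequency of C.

472 Hz

A–B: Beat frequency = 21/3 = 7 Hz.
B is above A, so f_B = 470 + 7 = 477 Hz.
B–C: Beat frequency = 15/3 = 5 Hz.
C is below B, so f_C = 477 − 5 = 472 Hz.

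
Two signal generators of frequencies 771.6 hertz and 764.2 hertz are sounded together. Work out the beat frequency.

Beats arise from superposition of two nearby frequencies; the beat rate is |f₁ − f₂|.
|771.6 − 764.2| = 7.4 Hz.

7.4 Hz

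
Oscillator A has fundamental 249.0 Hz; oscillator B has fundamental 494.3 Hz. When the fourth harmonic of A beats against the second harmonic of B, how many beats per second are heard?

Fourth harmonic of the first: 4·249.0 = 996.0 Hz.
Second harmonic of the second: 2·494.3 = 988.6 Hz.
f_beat = |996.0 − 988.6| = 7.4 Hz.

7.4 Hz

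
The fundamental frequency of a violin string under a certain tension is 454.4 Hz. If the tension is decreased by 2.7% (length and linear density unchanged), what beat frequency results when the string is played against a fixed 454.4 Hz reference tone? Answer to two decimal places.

For a string, f ∝ √T, so the new frequency is 454.4·√0.973 = 448.2236 Hz.
f_beat = |448.2236 − 454.4| = 6.18 Hz.

6.18 Hz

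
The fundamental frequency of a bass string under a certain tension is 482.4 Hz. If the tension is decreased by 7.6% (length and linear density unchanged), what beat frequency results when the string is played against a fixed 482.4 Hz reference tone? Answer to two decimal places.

18.69 Hz

For a string, f ∝ √T, so the new frequency is 482.4·√0.924 = 463.7066 Hz.
f_beat = |463.7066 − 482.4| = 18.69 Hz.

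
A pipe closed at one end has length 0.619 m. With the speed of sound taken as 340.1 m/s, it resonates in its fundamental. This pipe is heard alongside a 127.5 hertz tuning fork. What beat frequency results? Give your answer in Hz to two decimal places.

9.86 Hz

Closed pipe (odd harmonics): f_n = n·v/(4L) = 1·340.1/(4·0.619) = 137.3586 Hz.
f_beat = |137.3586 − 127.5| = 9.86 Hz.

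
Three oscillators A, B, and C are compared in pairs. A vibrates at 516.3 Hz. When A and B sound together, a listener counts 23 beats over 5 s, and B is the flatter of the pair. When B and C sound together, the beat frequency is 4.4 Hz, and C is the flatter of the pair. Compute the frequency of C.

A–B: Beat frequency = 23/5 = 4.6 Hz.
B is below A, so f_B = 516.3 − 4.6 = 511.7 Hz.
C is below B, so f_C = 511.7 − 4.4 = 507.3 Hz.

507.3 Hz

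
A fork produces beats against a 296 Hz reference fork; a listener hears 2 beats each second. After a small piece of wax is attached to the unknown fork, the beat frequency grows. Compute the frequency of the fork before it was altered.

294 Hz

|f − 296| = 2, so the fork was at either 294 Hz or 298 Hz.
Loading a fork with wax lowers its frequency; the adjustment lowers the fork's frequency.
The beat rate rose, so the adjustment moved the fork further from 296 Hz — it was already below the reference.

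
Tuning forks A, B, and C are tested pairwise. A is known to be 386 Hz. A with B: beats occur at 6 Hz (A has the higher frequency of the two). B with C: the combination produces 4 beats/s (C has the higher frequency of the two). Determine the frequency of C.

B is below A, so f_B = 386 − 6 = 380 Hz.
C is above B, so f_C = 380 + 4 = 384 Hz.

384 Hz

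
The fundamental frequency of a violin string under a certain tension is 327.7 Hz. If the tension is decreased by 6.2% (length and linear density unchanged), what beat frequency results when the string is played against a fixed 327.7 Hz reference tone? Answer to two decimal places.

10.32 Hz

For a string, f ∝ √T, so the new frequency is 327.7·√0.938 = 317.3788 Hz.
f_beat = |317.3788 − 327.7| = 10.32 Hz.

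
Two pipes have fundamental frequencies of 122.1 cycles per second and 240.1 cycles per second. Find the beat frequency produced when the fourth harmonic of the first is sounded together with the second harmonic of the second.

Fourth harmonic of the first: 4·122.1 = 488.4 Hz.
Second harmonic of the second: 2·240.1 = 480.2 Hz.
f_beat = |488.4 − 480.2| = 8.2 Hz.

8.2 Hz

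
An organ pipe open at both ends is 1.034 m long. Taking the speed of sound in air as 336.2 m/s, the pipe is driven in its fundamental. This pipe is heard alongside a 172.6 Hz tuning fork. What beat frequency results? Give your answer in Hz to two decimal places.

Open pipe: f_n = n·v/(2L) = 1·336.2/(2·1.034) = 162.5725 Hz.
f_beat = |162.5725 − 172.6| = 10.03 Hz.

10.03 Hz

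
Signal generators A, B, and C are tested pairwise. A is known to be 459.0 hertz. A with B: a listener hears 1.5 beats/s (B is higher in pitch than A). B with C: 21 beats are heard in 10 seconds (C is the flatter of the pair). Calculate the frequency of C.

B is above A, so f_B = 459.0 + 1.5 = 460.5 Hz.
B–C: Beat frequency = 21/10 = 2.1 Hz.
C is below B, so f_C = 460.5 − 2.1 = 458.4 Hz.

458.4 Hz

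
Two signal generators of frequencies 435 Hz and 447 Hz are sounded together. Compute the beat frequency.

12 Hz

f_beat = |f₁ − f₂|.
|435 − 447| = 12 Hz.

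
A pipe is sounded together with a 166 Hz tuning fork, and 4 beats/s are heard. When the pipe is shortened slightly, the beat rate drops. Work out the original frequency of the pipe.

|f − 166| = 4, so the pipe was at either 162 Hz or 170 Hz.
A shorter pipe has a higher fundamental; the adjustment raises the pipe's frequency.
The beat rate fell, so the adjustment moved the pipe toward 166 Hz — it must have started below the reference.

162 Hz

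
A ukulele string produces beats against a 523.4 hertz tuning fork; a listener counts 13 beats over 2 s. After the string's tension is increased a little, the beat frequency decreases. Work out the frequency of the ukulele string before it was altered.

Beat frequency = 13/2 = 6.5 Hz.
|f − 523.4| = 6.5, so the ukulele string was at either 516.9 Hz or 529.9 Hz.
Higher tension means higher frequency; the adjustment raises the ukulele string's frequency.
The beat rate fell, so the adjustment moved the ukulele string toward 523.4 Hz — it must have started below the reference.

516.9 Hz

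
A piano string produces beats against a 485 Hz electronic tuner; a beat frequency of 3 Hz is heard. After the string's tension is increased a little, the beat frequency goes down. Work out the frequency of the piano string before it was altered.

|f − 485| = 3, so the piano string was at either 482 Hz or 488 Hz.
Higher tension means higher frequency; the adjustment raises the piano string's frequency.
The beat rate fell, so the adjustment moved the piano string toward 485 Hz — it must have started below the reference.

482 Hz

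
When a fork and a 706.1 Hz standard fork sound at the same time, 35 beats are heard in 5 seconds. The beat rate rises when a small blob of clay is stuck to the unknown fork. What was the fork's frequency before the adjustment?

699.1 Hz

Beat frequency = 35/5 = 7 Hz.
|f − 706.1| = 7, so the fork was at either 699.1 Hz or 713.1 Hz.
Adding mass to a fork lowers its frequency; the adjustment lowers the fork's frequency.
The beat rate rose, so the adjustment moved the fork further from 706.1 Hz — it was already below the reference.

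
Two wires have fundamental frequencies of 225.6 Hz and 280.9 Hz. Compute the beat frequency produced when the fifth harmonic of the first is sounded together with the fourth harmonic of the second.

Fifth harmonic of the first: 5·225.6 = 1128.0 Hz.
Fourth harmonic of the second: 4·280.9 = 1123.6 Hz.
f_beat = |1128.0 − 1123.6| = 4.4 Hz.

4.4 Hz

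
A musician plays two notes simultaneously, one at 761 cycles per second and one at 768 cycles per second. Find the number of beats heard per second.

7 Hz

f_beat = |f₁ − f₂|.
|761 − 768| = 7 Hz.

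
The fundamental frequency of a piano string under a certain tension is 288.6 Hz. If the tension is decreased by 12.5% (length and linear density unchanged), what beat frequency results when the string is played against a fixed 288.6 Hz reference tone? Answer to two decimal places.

For a string, f ∝ √T, so the new frequency is 288.6·√0.875 = 269.9606 Hz.
f_beat = |269.9606 − 288.6| = 18.64 Hz.

18.64 Hz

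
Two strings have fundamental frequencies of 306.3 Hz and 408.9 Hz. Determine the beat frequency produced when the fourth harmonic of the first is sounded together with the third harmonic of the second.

1.5 Hz

Fourth harmonic of the first: 4·306.3 = 1225.2 Hz.
Third harmonic of the second: 3·408.9 = 1226.7 Hz.
f_beat = |1225.2 − 1226.7| = 1.5 Hz.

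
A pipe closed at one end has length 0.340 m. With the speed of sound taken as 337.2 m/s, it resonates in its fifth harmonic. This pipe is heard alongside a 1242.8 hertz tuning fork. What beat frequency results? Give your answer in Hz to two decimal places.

3.09 Hz

Closed pipe (odd harmonics): f_n = n·v/(4L) = 5·337.2/(4·0.340) = 1239.7059 Hz.
f_beat = |1239.7059 − 1242.8| = 3.09 Hz.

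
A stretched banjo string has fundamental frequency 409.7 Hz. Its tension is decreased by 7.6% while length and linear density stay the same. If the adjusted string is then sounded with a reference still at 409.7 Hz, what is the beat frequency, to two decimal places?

15.88 Hz

For a string, f ∝ √T, so the new frequency is 409.7·√0.924 = 393.8238 Hz.
f_beat = |393.8238 − 409.7| = 15.88 Hz.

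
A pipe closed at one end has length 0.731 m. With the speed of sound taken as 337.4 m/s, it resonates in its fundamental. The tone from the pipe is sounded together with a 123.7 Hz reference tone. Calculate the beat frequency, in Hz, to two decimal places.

8.31 Hz

Closed pipe (odd harmonics): f_n = n·v/(4L) = 1·337.4/(4·0.731) = 115.3899 Hz.
f_beat = |115.3899 − 123.7| = 8.31 Hz.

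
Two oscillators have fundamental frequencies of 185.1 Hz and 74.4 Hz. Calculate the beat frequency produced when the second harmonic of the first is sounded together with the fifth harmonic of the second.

Second harmonic of the first: 2·185.1 = 370.2 Hz.
Fifth harmonic of the second: 5·74.4 = 372.0 Hz.
f_beat = |370.2 − 372.0| = 1.8 Hz.

1.8 Hz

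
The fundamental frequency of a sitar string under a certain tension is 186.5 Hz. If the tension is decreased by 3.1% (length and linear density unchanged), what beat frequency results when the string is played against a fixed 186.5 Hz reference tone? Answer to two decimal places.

2.91 Hz

For a string, f ∝ √T, so the new frequency is 186.5·√0.969 = 183.5865 Hz.
f_beat = |183.5865 − 186.5| = 2.91 Hz.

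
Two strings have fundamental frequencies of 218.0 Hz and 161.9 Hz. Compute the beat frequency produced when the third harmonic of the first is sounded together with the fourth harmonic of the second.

6.4 Hz

Third harmonic of the first: 3·218.0 = 654.0 Hz.
Fourth harmonic of the second: 4·161.9 = 647.6 Hz.
f_beat = |654.0 − 647.6| = 6.4 Hz.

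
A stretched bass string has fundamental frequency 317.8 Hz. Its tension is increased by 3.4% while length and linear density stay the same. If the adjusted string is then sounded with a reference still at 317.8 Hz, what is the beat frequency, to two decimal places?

5.36 Hz

For a string, f ∝ √T, so the new frequency is 317.8·√1.034 = 323.1574 Hz.
f_beat = |323.1574 − 317.8| = 5.36 Hz.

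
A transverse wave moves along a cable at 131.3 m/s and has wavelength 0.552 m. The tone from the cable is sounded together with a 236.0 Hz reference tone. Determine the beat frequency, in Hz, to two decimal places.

Source frequency f = v/λ = 131.3/0.552 = 237.8623 Hz.
f_beat = |237.8623 − 236.0| = 1.86 Hz.

1.86 Hz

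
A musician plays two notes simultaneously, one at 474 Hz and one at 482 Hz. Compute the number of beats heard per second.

8 Hz

Beats arise from superposition of two nearby frequencies; the beat rate is |f₁ − f₂|.
|474 − 482| = 8 Hz.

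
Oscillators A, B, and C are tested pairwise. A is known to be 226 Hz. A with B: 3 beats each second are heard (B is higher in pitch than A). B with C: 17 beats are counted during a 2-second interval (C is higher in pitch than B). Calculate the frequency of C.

237.5 Hz

B is above A, so f_B = 226 + 3 = 229 Hz.
B–C: Beat frequency = 17/2 = 8.5 Hz.
C is above B, so f_C = 229 + 8.5 = 237.5 Hz.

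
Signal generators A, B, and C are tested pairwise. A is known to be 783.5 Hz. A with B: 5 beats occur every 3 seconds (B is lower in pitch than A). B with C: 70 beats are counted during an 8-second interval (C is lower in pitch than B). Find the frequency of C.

773.0833 Hz

A–B: Beat frequency = 5/3 = 1.6667 Hz.
B is below A, so f_B = 783.5 − 1.6667 = 781.8333 Hz.
B–C: Beat frequency = 70/8 = 8.75 Hz.
C is below B, so f_C = 781.8333 − 8.75 = 773.0833 Hz.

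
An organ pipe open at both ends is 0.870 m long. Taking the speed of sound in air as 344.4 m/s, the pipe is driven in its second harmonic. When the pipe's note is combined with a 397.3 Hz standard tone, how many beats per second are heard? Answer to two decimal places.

Open pipe: f_n = n·v/(2L) = 2·344.4/(2·0.870) = 395.8621 Hz.
f_beat = |395.8621 − 397.3| = 1.44 Hz.

1.44 Hz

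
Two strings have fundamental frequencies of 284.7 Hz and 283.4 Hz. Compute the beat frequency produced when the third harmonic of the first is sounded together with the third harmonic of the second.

Third harmonic of the first: 3·284.7 = 854.1 Hz.
Third harmonic of the second: 3·283.4 = 850.2 Hz.
f_beat = |854.1 − 850.2| = 3.9 Hz.

3.9 Hz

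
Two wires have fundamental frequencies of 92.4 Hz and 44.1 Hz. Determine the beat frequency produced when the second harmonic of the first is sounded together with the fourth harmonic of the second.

Second harmonic of the first: 2·92.4 = 184.8 Hz.
Fourth harmonic of the second: 4·44.1 = 176.4 Hz.
f_beat = |184.8 − 176.4| = 8.4 Hz.

8.4 Hz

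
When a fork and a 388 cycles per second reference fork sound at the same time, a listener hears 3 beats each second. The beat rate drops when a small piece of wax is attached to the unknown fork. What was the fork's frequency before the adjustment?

|f − 388| = 3, so the fork was at either 385 Hz or 391 Hz.
Loading a fork with wax lowers its frequency; the adjustment lowers the fork's frequency.
The beat rate fell, so the adjustment moved the fork toward 388 Hz — it must have started above the reference.

391 Hz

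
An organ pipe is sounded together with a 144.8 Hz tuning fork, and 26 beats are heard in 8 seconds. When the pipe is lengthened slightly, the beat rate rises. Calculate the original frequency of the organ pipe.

141.55 Hz

Beat frequency = 26/8 = 3.25 Hz.
|f − 144.8| = 3.25, so the organ pipe was at either 141.55 Hz or 148.05 Hz.
A longer pipe has a lower fundamental; the adjustment lowers the organ pipe's frequency.
The beat rate rose, so the adjustment moved the organ pipe further from 144.8 Hz — it was already below the reference.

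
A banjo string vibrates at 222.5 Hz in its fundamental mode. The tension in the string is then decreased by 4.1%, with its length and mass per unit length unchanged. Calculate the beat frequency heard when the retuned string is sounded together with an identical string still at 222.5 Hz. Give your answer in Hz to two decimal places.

For a string, f ∝ √T, so the new frequency is 222.5·√0.959 = 217.8910 Hz.
f_beat = |217.8910 − 222.5| = 4.61 Hz.

4.61 Hz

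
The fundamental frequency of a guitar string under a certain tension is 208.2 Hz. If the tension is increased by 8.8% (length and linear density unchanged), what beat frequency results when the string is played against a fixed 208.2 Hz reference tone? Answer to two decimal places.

8.97 Hz

For a string, f ∝ √T, so the new frequency is 208.2·√1.088 = 217.1677 Hz.
f_beat = |217.1677 − 208.2| = 8.97 Hz.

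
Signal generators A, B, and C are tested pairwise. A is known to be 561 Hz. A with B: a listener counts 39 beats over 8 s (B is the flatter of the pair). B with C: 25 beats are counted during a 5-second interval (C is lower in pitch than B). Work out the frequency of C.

A–B: Beat frequency = 39/8 = 4.875 Hz.
B is below A, so f_B = 561 − 4.875 = 556.125 Hz.
B–C: Beat frequency = 25/5 = 5 Hz.
C is below B, so f_C = 556.125 − 5 = 551.125 Hz.

551.125 Hz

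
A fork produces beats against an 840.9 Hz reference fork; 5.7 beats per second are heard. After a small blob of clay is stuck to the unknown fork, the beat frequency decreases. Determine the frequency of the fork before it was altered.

|f − 840.9| = 5.7, so the fork was at either 835.2 Hz or 846.6 Hz.
Adding mass to a fork lowers its frequency; the adjustment lowers the fork's frequency.
The beat rate fell, so the adjustment moved the fork toward 840.9 Hz — it must have started above the reference.

846.6 Hz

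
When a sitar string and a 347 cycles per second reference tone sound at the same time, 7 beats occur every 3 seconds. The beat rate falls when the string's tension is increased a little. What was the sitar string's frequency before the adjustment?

344.6667 Hz

Beat frequency = 7/3 = 2.3333 Hz.
|f − 347| = 2.3333, so the sitar string was at either 344.6667 Hz or 349.3333 Hz.
Higher tension means higher frequency; the adjustment raises the sitar string's frequency.
The beat rate fell, so the adjustment moved the sitar string toward 347 Hz — it must have started below the reference.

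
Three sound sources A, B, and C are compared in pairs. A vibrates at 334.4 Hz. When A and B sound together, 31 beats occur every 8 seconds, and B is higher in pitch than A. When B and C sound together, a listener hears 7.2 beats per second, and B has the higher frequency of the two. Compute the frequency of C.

A–B: Beat frequency = 31/8 = 3.875 Hz.
B is above A, so f_B = 334.4 + 3.875 = 338.275 Hz.
C is below B, so f_C = 338.275 − 7.2 = 331.075 Hz.

331.075 Hz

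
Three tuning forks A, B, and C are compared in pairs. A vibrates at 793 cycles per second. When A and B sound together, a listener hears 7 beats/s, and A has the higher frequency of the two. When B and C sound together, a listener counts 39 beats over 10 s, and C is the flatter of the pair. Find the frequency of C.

B is below A, so f_B = 793 − 7 = 786 Hz.
B–C: Beat frequency = 39/10 = 3.9 Hz.
C is below B, so f_C = 786 − 3.9 = 782.1 Hz.

782.1 Hz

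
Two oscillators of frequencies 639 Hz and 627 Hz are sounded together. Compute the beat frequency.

f_beat = |f₁ − f₂|.
|639 − 627| = 12 Hz.

12 Hz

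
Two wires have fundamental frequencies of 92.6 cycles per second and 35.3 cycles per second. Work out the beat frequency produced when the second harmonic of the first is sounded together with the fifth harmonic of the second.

8.7 Hz

Second harmonic of the first: 2·92.6 = 185.2 Hz.
Fifth harmonic of the second: 5·35.3 = 176.5 Hz.
f_beat = |185.2 − 176.5| = 8.7 Hz.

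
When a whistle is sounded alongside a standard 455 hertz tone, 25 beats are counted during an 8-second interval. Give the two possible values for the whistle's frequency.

Beat frequency = 25/8 = 3.125 Hz.
|f − 455| = 3.125, so f = 455 ± 3.125.

451.875 Hz or 458.125 Hz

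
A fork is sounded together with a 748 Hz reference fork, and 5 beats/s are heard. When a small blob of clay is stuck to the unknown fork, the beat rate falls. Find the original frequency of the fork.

753 Hz

|f − 748| = 5, so the fork was at either 743 Hz or 753 Hz.
Adding mass to a fork lowers its frequency; the adjustment lowers the fork's frequency.
The beat rate fell, so the adjustment moved the fork toward 748 Hz — it must have started above the reference.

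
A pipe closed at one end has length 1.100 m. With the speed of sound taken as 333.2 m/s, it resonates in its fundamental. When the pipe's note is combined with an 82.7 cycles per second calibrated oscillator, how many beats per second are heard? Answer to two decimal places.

6.97 Hz

Closed pipe (odd harmonics): f_n = n·v/(4L) = 1·333.2/(4·1.100) = 75.7273 Hz.
f_beat = |75.7273 − 82.7| = 6.97 Hz.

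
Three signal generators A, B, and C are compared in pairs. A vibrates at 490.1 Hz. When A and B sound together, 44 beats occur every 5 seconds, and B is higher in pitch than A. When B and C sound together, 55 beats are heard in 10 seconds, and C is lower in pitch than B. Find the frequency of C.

A–B: Beat frequency = 44/5 = 8.8 Hz.
B is above A, so f_B = 490.1 + 8.8 = 498.9 Hz.
B–C: Beat frequency = 55/10 = 5.5 Hz.
C is below B, so f_C = 498.9 − 5.5 = 493.4 Hz.

493.4 Hz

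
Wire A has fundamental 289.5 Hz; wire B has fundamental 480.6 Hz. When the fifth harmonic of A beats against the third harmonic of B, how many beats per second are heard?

5.7 Hz

Fifth harmonic of the first: 5·289.5 = 1447.5 Hz.
Third harmonic of the second: 3·480.6 = 1441.8 Hz.
f_beat = |1447.5 − 1441.8| = 5.7 Hz.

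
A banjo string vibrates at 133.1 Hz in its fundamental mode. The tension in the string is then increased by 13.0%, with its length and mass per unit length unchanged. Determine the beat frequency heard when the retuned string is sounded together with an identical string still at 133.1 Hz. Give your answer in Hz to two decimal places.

For a string, f ∝ √T, so the new frequency is 133.1·√1.130 = 141.4872 Hz.
f_beat = |141.4872 − 133.1| = 8.39 Hz.

8.39 Hz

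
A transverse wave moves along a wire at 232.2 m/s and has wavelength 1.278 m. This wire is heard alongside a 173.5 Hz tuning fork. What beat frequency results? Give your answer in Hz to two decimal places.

Source frequency f = v/λ = 232.2/1.278 = 181.6901 Hz.
f_beat = |181.6901 − 173.5| = 8.19 Hz.

8.19 Hz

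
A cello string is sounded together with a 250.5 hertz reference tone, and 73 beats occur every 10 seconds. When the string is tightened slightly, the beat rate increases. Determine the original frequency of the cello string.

Beat frequency = 73/10 = 7.3 Hz.
|f − 250.5| = 7.3, so the cello string was at either 243.2 Hz or 257.8 Hz.
Increasing tension raises a string's frequency; the adjustment raises the cello string's frequency.
The beat rate rose, so the adjustment moved the cello string further from 250.5 Hz — it was already above the reference.

257.8 Hz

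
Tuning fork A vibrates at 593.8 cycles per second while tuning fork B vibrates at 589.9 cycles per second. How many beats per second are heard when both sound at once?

3.9 Hz

f_beat = |f₁ − f₂|.
|593.8 − 589.9| = 3.9 Hz.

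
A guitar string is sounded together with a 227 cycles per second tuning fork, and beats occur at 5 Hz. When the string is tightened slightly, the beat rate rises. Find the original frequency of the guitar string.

|f − 227| = 5, so the guitar string was at either 222 Hz or 232 Hz.
Increasing tension raises a string's frequency; the adjustment raises the guitar string's frequency.
The beat rate rose, so the adjustment moved the guitar string further from 227 Hz — it was already above the reference.

232 Hz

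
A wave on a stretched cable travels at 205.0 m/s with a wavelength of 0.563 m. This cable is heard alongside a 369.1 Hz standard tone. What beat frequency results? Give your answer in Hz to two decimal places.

4.98 Hz

Source frequency f = v/λ = 205.0/0.563 = 364.1208 Hz.
f_beat = |364.1208 − 369.1| = 4.98 Hz.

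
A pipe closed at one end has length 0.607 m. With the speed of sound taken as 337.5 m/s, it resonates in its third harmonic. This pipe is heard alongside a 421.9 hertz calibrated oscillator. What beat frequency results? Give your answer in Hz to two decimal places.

Closed pipe (odd harmonics): f_n = n·v/(4L) = 3·337.5/(4·0.607) = 417.0099 Hz.
f_beat = |417.0099 − 421.9| = 4.89 Hz.

4.89 Hz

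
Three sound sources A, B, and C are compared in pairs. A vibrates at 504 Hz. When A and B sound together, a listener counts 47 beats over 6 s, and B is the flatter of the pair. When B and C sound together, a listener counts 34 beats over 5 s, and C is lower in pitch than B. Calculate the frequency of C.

A–B: Beat frequency = 47/6 = 7.8333 Hz.
B is below A, so f_B = 504 − 7.8333 = 496.1667 Hz.
B–C: Beat frequency = 34/5 = 6.8 Hz.
C is below B, so f_C = 496.1667 − 6.8 = 489.3667 Hz.

489.3667 Hz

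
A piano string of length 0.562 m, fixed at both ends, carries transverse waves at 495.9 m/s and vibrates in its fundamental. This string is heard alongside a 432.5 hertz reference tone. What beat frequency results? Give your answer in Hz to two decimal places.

8.69 Hz

For a string fixed at both ends, f_n = n·v/(2L) = 1·495.9/(2·0.562) = 441.1922 Hz.
f_beat = |441.1922 − 432.5| = 8.69 Hz.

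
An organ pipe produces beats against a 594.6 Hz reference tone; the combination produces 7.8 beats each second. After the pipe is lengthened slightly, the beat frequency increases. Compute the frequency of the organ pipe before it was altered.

586.8 Hz

|f − 594.6| = 7.8, so the organ pipe was at either 586.8 Hz or 602.4 Hz.
A longer pipe has a lower fundamental; the adjustment lowers the organ pipe's frequency.
The beat rate rose, so the adjustment moved the organ pipe further from 594.6 Hz — it was already below the reference.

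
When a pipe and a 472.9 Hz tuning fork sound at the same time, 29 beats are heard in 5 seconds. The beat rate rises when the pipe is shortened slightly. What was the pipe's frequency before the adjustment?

Beat frequency = 29/5 = 5.8 Hz.
|f − 472.9| = 5.8, so the pipe was at either 467.1 Hz or 478.7 Hz.
A shorter pipe has a higher fundamental; the adjustment raises the pipe's frequency.
The beat rate rose, so the adjustment moved the pipe further from 472.9 Hz — it was already above the reference.

478.7 Hz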